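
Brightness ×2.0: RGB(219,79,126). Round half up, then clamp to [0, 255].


Multiply each channel by 2.0, round half up, clamp to [0, 255]
R: 219×2.0 = 438 → clamp → 255
G: 79×2.0 = 158
B: 126×2.0 = 252
= RGB(255, 158, 252)


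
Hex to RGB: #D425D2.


D4 → 212 (R)
25 → 37 (G)
D2 → 210 (B)
= RGB(212, 37, 210)


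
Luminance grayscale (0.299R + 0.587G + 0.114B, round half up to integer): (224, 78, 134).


Gray = 0.299×R + 0.587×G + 0.114×B
Gray = 0.299×224 + 0.587×78 + 0.114×134
Gray = 66.976 + 45.786 + 15.276
Gray = 128.038 → round half up → 128
Gray = 128


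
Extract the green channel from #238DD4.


Color: #238DD4
R = 23 = 35
G = 8D = 141
B = D4 = 212
Green = 141


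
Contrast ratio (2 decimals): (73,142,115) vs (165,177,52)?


Linearize each sRGB channel c=v/255: c/12.92 if c ≤ 0.04045 else ((c+0.055)/1.055)^2.4
L = 0.2126×R_lin + 0.7152×G_lin + 0.0722×B_lin
Color 1 (73,142,115):
  R=73: 73/255≈0.2863 > 0.04045 → ((0.2863+0.055)/1.055)^2.4 ≈ 0.06663
  G=142: 142/255≈0.5569 > 0.04045 → ((0.5569+0.055)/1.055)^2.4 ≈ 0.27050
  B=115: 115/255≈0.4510 > 0.04045 → ((0.4510+0.055)/1.055)^2.4 ≈ 0.17144
  L1 = 0.2126×0.06663 + 0.7152×0.27050 + 0.0722×0.17144 ≈ 0.22000
Color 2 (165,177,52):
  R=165: 165/255≈0.6471 > 0.04045 → ((0.6471+0.055)/1.055)^2.4 ≈ 0.37626
  G=177: 177/255≈0.6941 > 0.04045 → ((0.6941+0.055)/1.055)^2.4 ≈ 0.43966
  B=52: 52/255≈0.2039 > 0.04045 → ((0.2039+0.055)/1.055)^2.4 ≈ 0.03434
  L2 = 0.2126×0.37626 + 0.7152×0.43966 + 0.0722×0.03434 ≈ 0.39692
Lighter = 0.39692, Darker = 0.22000
Ratio = (L_lighter + 0.05) / (L_darker + 0.05)
Ratio = (0.39692 + 0.05) / (0.22000 + 0.05) = 0.44692 / 0.27000 ≈ 1.6552
Ratio ≈ 1.66:1


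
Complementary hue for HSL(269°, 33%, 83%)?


Complement = opposite side of color wheel = hue + 180°
H' = (269 + 180) mod 360 = 89°
S and L unchanged.
= HSL(89°, 33%, 83%)


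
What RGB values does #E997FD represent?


E9 → 233 (R)
97 → 151 (G)
FD → 253 (B)
= RGB(233, 151, 253)


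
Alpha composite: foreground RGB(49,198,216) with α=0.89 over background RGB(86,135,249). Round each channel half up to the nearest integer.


C = α×F + (1-α)×B, with 1-α = 0.11
R: 0.89×49 + 0.11×86 = 43.61 + 9.46 = 53.07 → 53
G: 0.89×198 + 0.11×135 = 176.22 + 14.85 = 191.07 → 191
B: 0.89×216 + 0.11×249 = 192.24 + 27.39 = 219.63 → 220
= RGB(53, 191, 220)


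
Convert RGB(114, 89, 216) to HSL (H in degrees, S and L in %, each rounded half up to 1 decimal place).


Normalize: R'=114/255≈0.4471, G'=89/255≈0.3490, B'=216/255≈0.8471
Max=216/255, Min=89/255, Δ=Max-Min=127/255
L = (Max+Min)/2 = (216+89)/510 = 305/510 = 0.59803… → L = 59.8%
L > 0.5 → S = Δ/(2-Max-Min) = 127/(510-216-89) = 127/205 = 0.61951… → S = 62.0%
(the 1/255 factors cancel in S and H, so raw channel differences can be used)
Max is B' → H = 60 × ((R-G)/Δ + 4) = 60 × ((114-89)/127 + 4)
  25/127 + 4 = 0.1968… + 4 = 4.1968…
  H = 60 × 4.1968… = 251.811…° → H = 251.8°
= HSL(251.8°, 62.0%, 59.8%)


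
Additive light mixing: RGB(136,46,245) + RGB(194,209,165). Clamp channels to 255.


Additive: each channel = min(255, C₁+C₂)
R: 136+194 = 330 → 255
G: 46+209 = 255 → 255
B: 245+165 = 410 → 255
= RGB(255, 255, 255)


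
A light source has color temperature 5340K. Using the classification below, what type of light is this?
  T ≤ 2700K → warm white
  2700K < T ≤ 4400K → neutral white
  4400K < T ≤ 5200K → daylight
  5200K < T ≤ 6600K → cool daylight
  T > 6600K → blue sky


Temperature: 5340K
5200K < 5340K ≤ 6600K → cool daylight
Classification: cool daylight


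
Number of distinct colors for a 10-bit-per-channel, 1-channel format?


Total bits = 10 bits/channel × 1 channels = 10 bits
Distinct colors = 2^10
= 1,024 colors


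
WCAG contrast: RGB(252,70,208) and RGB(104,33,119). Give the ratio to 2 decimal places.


Linearize each sRGB channel c=v/255: c/12.92 if c ≤ 0.04045 else ((c+0.055)/1.055)^2.4
L = 0.2126×R_lin + 0.7152×G_lin + 0.0722×B_lin
Color 1 (252,70,208):
  R=252: 252/255≈0.9882 > 0.04045 → ((0.9882+0.055)/1.055)^2.4 ≈ 0.97345
  G=70: 70/255≈0.2745 > 0.04045 → ((0.2745+0.055)/1.055)^2.4 ≈ 0.06125
  B=208: 208/255≈0.8157 > 0.04045 → ((0.8157+0.055)/1.055)^2.4 ≈ 0.63076
  L1 = 0.2126×0.97345 + 0.7152×0.06125 + 0.0722×0.63076 ≈ 0.29630
Color 2 (104,33,119):
  R=104: 104/255≈0.4078 > 0.04045 → ((0.4078+0.055)/1.055)^2.4 ≈ 0.13843
  G=33: 33/255≈0.1294 > 0.04045 → ((0.1294+0.055)/1.055)^2.4 ≈ 0.01521
  B=119: 119/255≈0.4667 > 0.04045 → ((0.4667+0.055)/1.055)^2.4 ≈ 0.18447
  L2 = 0.2126×0.13843 + 0.7152×0.01521 + 0.0722×0.18447 ≈ 0.05363
Lighter = 0.29630, Darker = 0.05363
Ratio = (L_lighter + 0.05) / (L_darker + 0.05)
Ratio = (0.29630 + 0.05) / (0.05363 + 0.05) = 0.34630 / 0.10363 ≈ 3.3418
Ratio ≈ 3.34:1


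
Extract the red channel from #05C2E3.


Color: #05C2E3
R = 05 = 5
G = C2 = 194
B = E3 = 227
Red = 5


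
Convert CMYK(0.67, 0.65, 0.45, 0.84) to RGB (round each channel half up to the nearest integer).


R = 255 × (1-C) × (1-K) = 255 × 0.33 × 0.16 = 13.464 → 13
G = 255 × (1-M) × (1-K) = 255 × 0.35 × 0.16 = 14.28 → 14
B = 255 × (1-Y) × (1-K) = 255 × 0.55 × 0.16 = 22.44 → 22
= RGB(13, 14, 22)


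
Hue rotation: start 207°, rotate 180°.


New hue = (H + rotation) mod 360
New hue = (207 + 180) mod 360
= 387 mod 360
= 27°


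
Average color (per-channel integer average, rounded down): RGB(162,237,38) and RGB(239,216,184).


Midpoint: each channel = ⌊(C₁+C₂)/2⌋
R: ⌊(162+239)/2⌋ = 200
G: ⌊(237+216)/2⌋ = 226
B: ⌊(38+184)/2⌋ = 111
= RGB(200, 226, 111)


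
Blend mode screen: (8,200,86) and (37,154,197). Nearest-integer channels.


Screen: C = 255 - (255-A)×(255-B)/255, rounded to nearest integer
R: 255 - (255-8)×(255-37)/255 = 255 - 53846/255 ≈ 255 - 211.161 = 43.839 → 44
G: 255 - (255-200)×(255-154)/255 = 255 - 5555/255 ≈ 255 - 21.784 = 233.216 → 233
B: 255 - (255-86)×(255-197)/255 = 255 - 9802/255 ≈ 255 - 38.439 = 216.561 → 217
= RGB(44, 233, 217)


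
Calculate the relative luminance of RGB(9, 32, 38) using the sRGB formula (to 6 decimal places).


Linearize each channel (sRGB transfer function): c = v/255; c_lin = c/12.92 if c ≤ 0.04045, else ((c+0.055)/1.055)^2.4
  R: 9/255 ≈ 0.035294 ≤ 0.04045 → 0.035294/12.92 ≈ 0.002732
  G: 32/255 ≈ 0.125490 > 0.04045 → ((0.125490+0.055)/1.055)^2.4 ≈ 0.014444
  B: 38/255 ≈ 0.149020 > 0.04045 → ((0.149020+0.055)/1.055)^2.4 ≈ 0.019382
R_lin = 0.002732, G_lin = 0.014444, B_lin = 0.019382
L = 0.2126×R + 0.7152×G + 0.0722×B
L = 0.2126×0.002732 + 0.7152×0.014444 + 0.0722×0.019382
L ≈ 0.012310


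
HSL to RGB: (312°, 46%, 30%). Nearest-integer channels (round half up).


H=312°, S=0.46, L=0.30
C = (1-|2L-1|)×S = (1-|-0.40|)×0.46 = 0.276
H' = H/60 = 312/60 ≈ 5.2000; X = C×(1-|H' mod 2 - 1|) = 0.2208
m = L - C/2 = 0.30 - 0.138 = 0.162
Sector ⌊H'⌋ = 5 → (R',G',B') = (0.276, 0.0, 0.2208)
RGB = ((R'+m)×255, (G'+m)×255, (B'+m)×255) = (111.69, 41.31, 97.614)
Round half up → RGB(112, 41, 98)


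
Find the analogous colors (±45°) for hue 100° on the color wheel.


Base hue: 100°
Left analog: (100 - 45) mod 360 = 55°
Right analog: (100 + 45) mod 360 = 145°
Analogous hues = 55° and 145°


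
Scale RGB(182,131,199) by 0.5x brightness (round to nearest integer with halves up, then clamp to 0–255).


Multiply each channel by 0.5, round half up, clamp to [0, 255]
R: 182×0.5 = 91
G: 131×0.5 = 65.5 → round → 66
B: 199×0.5 = 99.5 → round → 100
= RGB(91, 66, 100)


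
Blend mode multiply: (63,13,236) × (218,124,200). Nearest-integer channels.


Multiply: C = A×B/255, rounded to nearest integer
R: 63×218/255 = 13734/255 ≈ 53.859 → 54
G: 13×124/255 = 1612/255 ≈ 6.322 → 6
B: 236×200/255 = 47200/255 ≈ 185.098 → 185
= RGB(54, 6, 185)


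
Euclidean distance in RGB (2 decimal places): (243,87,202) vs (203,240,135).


d = √[(R₁-R₂)² + (G₁-G₂)² + (B₁-B₂)²]
d = √[(243-203)² + (87-240)² + (202-135)²]
d = √[1600 + 23409 + 4489]
d = √29498
d ≈ 171.75


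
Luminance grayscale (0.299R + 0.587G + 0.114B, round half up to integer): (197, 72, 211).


Gray = 0.299×R + 0.587×G + 0.114×B
Gray = 0.299×197 + 0.587×72 + 0.114×211
Gray = 58.903 + 42.264 + 24.054
Gray = 125.221 → round half up → 125
Gray = 125


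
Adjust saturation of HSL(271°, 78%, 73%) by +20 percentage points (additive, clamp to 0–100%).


Original S = 78%
Adjustment = +20 percentage points
New S = 78 + (20) = 98
Clamp to [0, 100] → 98
= HSL(271°, 98%, 73%)


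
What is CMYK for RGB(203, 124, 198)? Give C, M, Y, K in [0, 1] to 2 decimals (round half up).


R'=203/255≈0.7961, G'=124/255≈0.4863, B'=198/255≈0.7765
K = 1 - max(R',G',B') = 1 - 203/255 = 52/255 = 0.20392… → 0.20
(1-R'-K)/(1-K) simplifies to (max-R)/max with max = 203:
C = (203-203)/203 = 0/203 = 0 → 0.00
M = (203-124)/203 = 79/203 = 0.38916… → 0.39
Y = (203-198)/203 = 5/203 = 0.02463… → 0.02
= CMYK(0.00, 0.39, 0.02, 0.20)


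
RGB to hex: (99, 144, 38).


R = 99 → 63 (hex)
G = 144 → 90 (hex)
B = 38 → 26 (hex)
Hex = #639026


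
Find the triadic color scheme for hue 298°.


Triadic: equally spaced at 120° intervals
H1 = 298°
H2 = (298 + 120) mod 360 = 58°
H3 = (298 + 240) mod 360 = 178°
Triadic = 298°, 58°, 178°


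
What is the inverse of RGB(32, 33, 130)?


Invert: (255-R, 255-G, 255-B)
R: 255-32 = 223
G: 255-33 = 222
B: 255-130 = 125
= RGB(223, 222, 125)


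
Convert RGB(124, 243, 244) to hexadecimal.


R = 124 → 7C (hex)
G = 243 → F3 (hex)
B = 244 → F4 (hex)
Hex = #7CF3F4


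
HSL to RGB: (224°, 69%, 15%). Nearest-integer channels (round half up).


H=224°, S=0.69, L=0.15
C = (1-|2L-1|)×S = (1-|-0.70|)×0.69 = 0.207
H' = H/60 = 224/60 ≈ 3.7333; X = C×(1-|H' mod 2 - 1|) = 0.0552
m = L - C/2 = 0.15 - 0.1035 = 0.0465
Sector ⌊H'⌋ = 3 → (R',G',B') = (0.0, 0.0552, 0.207)
RGB = ((R'+m)×255, (G'+m)×255, (B'+m)×255) = (11.8575, 25.9335, 64.6425)
Round half up → RGB(12, 26, 65)


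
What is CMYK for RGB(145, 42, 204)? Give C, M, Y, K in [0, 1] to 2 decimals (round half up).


R'=145/255≈0.5686, G'=42/255≈0.1647, B'=204/255≈0.8000
K = 1 - max(R',G',B') = 1 - 204/255 = 51/255 = 0.2 → 0.20
(1-R'-K)/(1-K) simplifies to (max-R)/max with max = 204:
C = (204-145)/204 = 59/204 = 0.28921… → 0.29
M = (204-42)/204 = 162/204 = 0.79411… → 0.79
Y = (204-204)/204 = 0/204 = 0 → 0.00
= CMYK(0.29, 0.79, 0.00, 0.20)


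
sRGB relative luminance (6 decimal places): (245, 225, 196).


Linearize each channel (sRGB transfer function): c = v/255; c_lin = c/12.92 if c ≤ 0.04045, else ((c+0.055)/1.055)^2.4
  R: 245/255 ≈ 0.960784 > 0.04045 → ((0.960784+0.055)/1.055)^2.4 ≈ 0.913099
  G: 225/255 ≈ 0.882353 > 0.04045 → ((0.882353+0.055)/1.055)^2.4 ≈ 0.752942
  B: 196/255 ≈ 0.768627 > 0.04045 → ((0.768627+0.055)/1.055)^2.4 ≈ 0.552011
R_lin = 0.913099, G_lin = 0.752942, B_lin = 0.552011
L = 0.2126×R + 0.7152×G + 0.0722×B
L = 0.2126×0.913099 + 0.7152×0.752942 + 0.0722×0.552011
L ≈ 0.772484


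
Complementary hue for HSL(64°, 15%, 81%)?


Complement = opposite side of color wheel = hue + 180°
H' = (64 + 180) mod 360 = 244°
S and L unchanged.
= HSL(244°, 15%, 81%)


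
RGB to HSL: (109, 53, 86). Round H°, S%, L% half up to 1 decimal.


Normalize: R'=109/255≈0.4275, G'=53/255≈0.2078, B'=86/255≈0.3373
Max=109/255, Min=53/255, Δ=Max-Min=56/255
L = (Max+Min)/2 = (109+53)/510 = 162/510 = 0.31764… → L = 31.8%
L ≤ 0.5 → S = Δ/(Max+Min) = 56/(109+53) = 56/162 = 0.34567… → S = 34.6%
(the 1/255 factors cancel in S and H, so raw channel differences can be used)
Max is R' → H = 60 × (((G-B)/Δ) mod 6) = 60 × (((53-86)/56) mod 6)
  (-33)/56 = -0.5892…; negative, so add 6 → 5.4107…
  H = 60 × 5.4107… = 324.642…° → H = 324.6°
= HSL(324.6°, 34.6%, 31.8%)


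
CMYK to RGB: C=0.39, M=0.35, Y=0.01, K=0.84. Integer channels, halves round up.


R = 255 × (1-C) × (1-K) = 255 × 0.61 × 0.16 = 24.888 → 25
G = 255 × (1-M) × (1-K) = 255 × 0.65 × 0.16 = 26.52 → 27
B = 255 × (1-Y) × (1-K) = 255 × 0.99 × 0.16 = 40.392 → 40
= RGB(25, 27, 40)


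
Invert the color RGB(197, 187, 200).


Invert: (255-R, 255-G, 255-B)
R: 255-197 = 58
G: 255-187 = 68
B: 255-200 = 55
= RGB(58, 68, 55)


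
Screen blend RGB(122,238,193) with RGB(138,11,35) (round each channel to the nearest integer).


Screen: C = 255 - (255-A)×(255-B)/255, rounded to nearest integer
R: 255 - (255-122)×(255-138)/255 = 255 - 15561/255 ≈ 255 - 61.024 = 193.976 → 194
G: 255 - (255-238)×(255-11)/255 = 255 - 4148/255 ≈ 255 - 16.267 = 238.733 → 239
B: 255 - (255-193)×(255-35)/255 = 255 - 13640/255 ≈ 255 - 53.490 = 201.510 → 202
= RGB(194, 239, 202)


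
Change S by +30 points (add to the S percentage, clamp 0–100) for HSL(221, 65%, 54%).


Original S = 65%
Adjustment = +30 percentage points
New S = 65 + (30) = 95
Clamp to [0, 100] → 95
= HSL(221°, 95%, 54%)


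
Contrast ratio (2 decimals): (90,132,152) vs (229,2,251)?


Linearize each sRGB channel c=v/255: c/12.92 if c ≤ 0.04045 else ((c+0.055)/1.055)^2.4
L = 0.2126×R_lin + 0.7152×G_lin + 0.0722×B_lin
Color 1 (90,132,152):
  R=90: 90/255≈0.3529 > 0.04045 → ((0.3529+0.055)/1.055)^2.4 ≈ 0.10224
  G=132: 132/255≈0.5176 > 0.04045 → ((0.5176+0.055)/1.055)^2.4 ≈ 0.23074
  B=152: 152/255≈0.5961 > 0.04045 → ((0.5961+0.055)/1.055)^2.4 ≈ 0.31399
  L1 = 0.2126×0.10224 + 0.7152×0.23074 + 0.0722×0.31399 ≈ 0.20943
Color 2 (229,2,251):
  R=229: 229/255≈0.8980 > 0.04045 → ((0.8980+0.055)/1.055)^2.4 ≈ 0.78354
  G=2: 2/255≈0.0078 ≤ 0.04045 → 0.0078/12.92 ≈ 0.00061
  B=251: 251/255≈0.9843 > 0.04045 → ((0.9843+0.055)/1.055)^2.4 ≈ 0.96469
  L2 = 0.2126×0.78354 + 0.7152×0.00061 + 0.0722×0.96469 ≈ 0.23666
Lighter = 0.23666, Darker = 0.20943
Ratio = (L_lighter + 0.05) / (L_darker + 0.05)
Ratio = (0.23666 + 0.05) / (0.20943 + 0.05) = 0.28666 / 0.25943 ≈ 1.1050
Ratio ≈ 1.10:1


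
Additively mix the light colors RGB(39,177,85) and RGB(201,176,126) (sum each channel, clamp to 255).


Additive: each channel = min(255, C₁+C₂)
R: 39+201 = 240 → 240
G: 177+176 = 353 → 255
B: 85+126 = 211 → 211
= RGB(240, 255, 211)


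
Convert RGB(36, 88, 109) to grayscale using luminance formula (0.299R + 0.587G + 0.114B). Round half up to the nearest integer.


Gray = 0.299×R + 0.587×G + 0.114×B
Gray = 0.299×36 + 0.587×88 + 0.114×109
Gray = 10.764 + 51.656 + 12.426
Gray = 74.846 → round half up → 75
Gray = 75


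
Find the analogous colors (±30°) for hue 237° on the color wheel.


Base hue: 237°
Left analog: (237 - 30) mod 360 = 207°
Right analog: (237 + 30) mod 360 = 267°
Analogous hues = 207° and 267°


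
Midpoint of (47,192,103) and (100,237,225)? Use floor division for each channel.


Midpoint: each channel = ⌊(C₁+C₂)/2⌋
R: ⌊(47+100)/2⌋ = 73
G: ⌊(192+237)/2⌋ = 214
B: ⌊(103+225)/2⌋ = 164
= RGB(73, 214, 164)


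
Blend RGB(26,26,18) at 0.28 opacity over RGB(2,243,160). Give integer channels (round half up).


C = α×F + (1-α)×B, with 1-α = 0.72
R: 0.28×26 + 0.72×2 = 7.28 + 1.44 = 8.72 → 9
G: 0.28×26 + 0.72×243 = 7.28 + 174.96 = 182.24 → 182
B: 0.28×18 + 0.72×160 = 5.04 + 115.20 = 120.24 → 120
= RGB(9, 182, 120)


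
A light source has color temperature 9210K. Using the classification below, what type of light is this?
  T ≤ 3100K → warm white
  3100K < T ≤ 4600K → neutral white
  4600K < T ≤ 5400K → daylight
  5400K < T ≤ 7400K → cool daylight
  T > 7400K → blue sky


Temperature: 9210K
9210K > 7400K → blue sky
Classification: blue sky


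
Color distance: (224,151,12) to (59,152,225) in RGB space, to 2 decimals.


d = √[(R₁-R₂)² + (G₁-G₂)² + (B₁-B₂)²]
d = √[(224-59)² + (151-152)² + (12-225)²]
d = √[27225 + 1 + 45369]
d = √72595
d ≈ 269.43


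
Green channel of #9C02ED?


Color: #9C02ED
R = 9C = 156
G = 02 = 2
B = ED = 237
Green = 2


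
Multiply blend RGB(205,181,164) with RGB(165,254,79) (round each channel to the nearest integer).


Multiply: C = A×B/255, rounded to nearest integer
R: 205×165/255 = 33825/255 ≈ 132.647 → 133
G: 181×254/255 = 45974/255 ≈ 180.290 → 180
B: 164×79/255 = 12956/255 ≈ 50.808 → 51
= RGB(133, 180, 51)


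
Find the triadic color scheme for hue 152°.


Triadic: equally spaced at 120° intervals
H1 = 152°
H2 = (152 + 120) mod 360 = 272°
H3 = (152 + 240) mod 360 = 32°
Triadic = 152°, 272°, 32°


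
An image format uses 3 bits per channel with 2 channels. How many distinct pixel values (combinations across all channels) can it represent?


Total bits = 3 bits/channel × 2 channels = 6 bits
Distinct pixel values = 2^6
= 64 pixel values


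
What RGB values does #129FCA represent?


12 → 18 (R)
9F → 159 (G)
CA → 202 (B)
= RGB(18, 159, 202)


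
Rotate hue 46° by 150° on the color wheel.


New hue = (H + rotation) mod 360
New hue = (46 + 150) mod 360
= 196 mod 360
= 196°


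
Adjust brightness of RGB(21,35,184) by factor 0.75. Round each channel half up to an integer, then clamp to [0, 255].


Multiply each channel by 0.75, round half up, clamp to [0, 255]
R: 21×0.75 = 15.75 → round → 16
G: 35×0.75 = 26.25 → round → 26
B: 184×0.75 = 138
= RGB(16, 26, 138)


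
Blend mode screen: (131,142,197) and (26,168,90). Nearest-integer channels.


Screen: C = 255 - (255-A)×(255-B)/255, rounded to nearest integer
R: 255 - (255-131)×(255-26)/255 = 255 - 28396/255 ≈ 255 - 111.357 = 143.643 → 144
G: 255 - (255-142)×(255-168)/255 = 255 - 9831/255 ≈ 255 - 38.553 = 216.447 → 216
B: 255 - (255-197)×(255-90)/255 = 255 - 9570/255 ≈ 255 - 37.529 = 217.471 → 217
= RGB(144, 216, 217)


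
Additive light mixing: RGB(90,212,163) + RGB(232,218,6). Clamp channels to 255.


Additive: each channel = min(255, C₁+C₂)
R: 90+232 = 322 → 255
G: 212+218 = 430 → 255
B: 163+6 = 169 → 169
= RGB(255, 255, 169)


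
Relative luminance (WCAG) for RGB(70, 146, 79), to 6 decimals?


Linearize each channel (sRGB transfer function): c = v/255; c_lin = c/12.92 if c ≤ 0.04045, else ((c+0.055)/1.055)^2.4
  R: 70/255 ≈ 0.274510 > 0.04045 → ((0.274510+0.055)/1.055)^2.4 ≈ 0.061246
  G: 146/255 ≈ 0.572549 > 0.04045 → ((0.572549+0.055)/1.055)^2.4 ≈ 0.287441
  B: 79/255 ≈ 0.309804 > 0.04045 → ((0.309804+0.055)/1.055)^2.4 ≈ 0.078187
R_lin = 0.061246, G_lin = 0.287441, B_lin = 0.078187
L = 0.2126×R + 0.7152×G + 0.0722×B
L = 0.2126×0.061246 + 0.7152×0.287441 + 0.0722×0.078187
L ≈ 0.224244


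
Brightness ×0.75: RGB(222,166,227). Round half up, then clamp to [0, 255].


Multiply each channel by 0.75, round half up, clamp to [0, 255]
R: 222×0.75 = 166.5 → round → 167
G: 166×0.75 = 124.5 → round → 125
B: 227×0.75 = 170.25 → round → 170
= RGB(167, 125, 170)


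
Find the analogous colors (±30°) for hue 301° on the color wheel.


Base hue: 301°
Left analog: (301 - 30) mod 360 = 271°
Right analog: (301 + 30) mod 360 = 331°
Analogous hues = 271° and 331°


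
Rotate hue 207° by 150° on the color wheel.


New hue = (H + rotation) mod 360
New hue = (207 + 150) mod 360
= 357 mod 360
= 357°


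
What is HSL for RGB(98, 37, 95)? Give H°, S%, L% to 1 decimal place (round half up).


Normalize: R'=98/255≈0.3843, G'=37/255≈0.1451, B'=95/255≈0.3725
Max=98/255, Min=37/255, Δ=Max-Min=61/255
L = (Max+Min)/2 = (98+37)/510 = 135/510 = 0.26470… → L = 26.5%
L ≤ 0.5 → S = Δ/(Max+Min) = 61/(98+37) = 61/135 = 0.45185… → S = 45.2%
(the 1/255 factors cancel in S and H, so raw channel differences can be used)
Max is R' → H = 60 × (((G-B)/Δ) mod 6) = 60 × (((37-95)/61) mod 6)
  (-58)/61 = -0.9508…; negative, so add 6 → 5.0491…
  H = 60 × 5.0491… = 302.950…° → H = 303.0°
= HSL(303.0°, 45.2%, 26.5%)


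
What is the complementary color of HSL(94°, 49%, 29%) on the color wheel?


Complement = opposite side of color wheel = hue + 180°
H' = (94 + 180) mod 360 = 274°
S and L unchanged.
= HSL(274°, 49%, 29%)


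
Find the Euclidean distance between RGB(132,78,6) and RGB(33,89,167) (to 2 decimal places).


d = √[(R₁-R₂)² + (G₁-G₂)² + (B₁-B₂)²]
d = √[(132-33)² + (78-89)² + (6-167)²]
d = √[9801 + 121 + 25921]
d = √35843
d ≈ 189.32


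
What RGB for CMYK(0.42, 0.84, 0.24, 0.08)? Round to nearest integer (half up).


R = 255 × (1-C) × (1-K) = 255 × 0.58 × 0.92 = 136.068 → 136
G = 255 × (1-M) × (1-K) = 255 × 0.16 × 0.92 = 37.536 → 38
B = 255 × (1-Y) × (1-K) = 255 × 0.76 × 0.92 = 178.296 → 178
= RGB(136, 38, 178)


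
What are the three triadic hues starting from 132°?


Triadic: equally spaced at 120° intervals
H1 = 132°
H2 = (132 + 120) mod 360 = 252°
H3 = (132 + 240) mod 360 = 12°
Triadic = 132°, 252°, 12°


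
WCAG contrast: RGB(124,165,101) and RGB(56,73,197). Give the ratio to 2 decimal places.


Linearize each sRGB channel c=v/255: c/12.92 if c ≤ 0.04045 else ((c+0.055)/1.055)^2.4
L = 0.2126×R_lin + 0.7152×G_lin + 0.0722×B_lin
Color 1 (124,165,101):
  R=124: 124/255≈0.4863 > 0.04045 → ((0.4863+0.055)/1.055)^2.4 ≈ 0.20156
  G=165: 165/255≈0.6471 > 0.04045 → ((0.6471+0.055)/1.055)^2.4 ≈ 0.37626
  B=101: 101/255≈0.3961 > 0.04045 → ((0.3961+0.055)/1.055)^2.4 ≈ 0.13014
  L1 = 0.2126×0.20156 + 0.7152×0.37626 + 0.0722×0.13014 ≈ 0.32135
Color 2 (56,73,197):
  R=56: 56/255≈0.2196 > 0.04045 → ((0.2196+0.055)/1.055)^2.4 ≈ 0.03955
  G=73: 73/255≈0.2863 > 0.04045 → ((0.2863+0.055)/1.055)^2.4 ≈ 0.06663
  B=197: 197/255≈0.7725 > 0.04045 → ((0.7725+0.055)/1.055)^2.4 ≈ 0.55834
  L2 = 0.2126×0.03955 + 0.7152×0.06663 + 0.0722×0.55834 ≈ 0.09637
Lighter = 0.32135, Darker = 0.09637
Ratio = (L_lighter + 0.05) / (L_darker + 0.05)
Ratio = (0.32135 + 0.05) / (0.09637 + 0.05) = 0.37135 / 0.14637 ≈ 2.5370
Ratio ≈ 2.54:1


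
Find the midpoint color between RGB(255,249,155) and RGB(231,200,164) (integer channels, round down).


Midpoint: each channel = ⌊(C₁+C₂)/2⌋
R: ⌊(255+231)/2⌋ = 243
G: ⌊(249+200)/2⌋ = 224
B: ⌊(155+164)/2⌋ = 159
= RGB(243, 224, 159)


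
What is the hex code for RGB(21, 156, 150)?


R = 21 → 15 (hex)
G = 156 → 9C (hex)
B = 150 → 96 (hex)
Hex = #159C96


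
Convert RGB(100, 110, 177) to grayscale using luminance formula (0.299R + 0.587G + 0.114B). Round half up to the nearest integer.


Gray = 0.299×R + 0.587×G + 0.114×B
Gray = 0.299×100 + 0.587×110 + 0.114×177
Gray = 29.900 + 64.570 + 20.178
Gray = 114.648 → round half up → 115
Gray = 115


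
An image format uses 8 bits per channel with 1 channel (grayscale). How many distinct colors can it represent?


Total bits = 8 bits/channel × 1 channels = 8 bits
Distinct colors = 2^8
= 256 colors


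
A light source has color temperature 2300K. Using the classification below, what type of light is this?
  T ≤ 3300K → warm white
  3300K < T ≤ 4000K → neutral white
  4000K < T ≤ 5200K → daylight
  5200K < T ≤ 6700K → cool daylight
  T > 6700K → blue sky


Temperature: 2300K
2300K ≤ 3300K → warm white
Classification: warm white


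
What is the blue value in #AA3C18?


Color: #AA3C18
R = AA = 170
G = 3C = 60
B = 18 = 24
Blue = 24


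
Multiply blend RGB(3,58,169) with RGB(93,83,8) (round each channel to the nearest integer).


Multiply: C = A×B/255, rounded to nearest integer
R: 3×93/255 = 279/255 ≈ 1.094 → 1
G: 58×83/255 = 4814/255 ≈ 18.878 → 19
B: 169×8/255 = 1352/255 ≈ 5.302 → 5
= RGB(1, 19, 5)


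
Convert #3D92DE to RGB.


3D → 61 (R)
92 → 146 (G)
DE → 222 (B)
= RGB(61, 146, 222)


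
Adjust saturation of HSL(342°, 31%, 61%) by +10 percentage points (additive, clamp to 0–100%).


Original S = 31%
Adjustment = +10 percentage points
New S = 31 + (10) = 41
Clamp to [0, 100] → 41
= HSL(342°, 41%, 61%)


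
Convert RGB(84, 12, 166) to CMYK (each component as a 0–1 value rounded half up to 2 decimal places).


R'=84/255≈0.3294, G'=12/255≈0.0471, B'=166/255≈0.6510
K = 1 - max(R',G',B') = 1 - 166/255 = 89/255 = 0.34901… → 0.35
(1-R'-K)/(1-K) simplifies to (max-R)/max with max = 166:
C = (166-84)/166 = 82/166 = 0.49397… → 0.49
M = (166-12)/166 = 154/166 = 0.92771… → 0.93
Y = (166-166)/166 = 0/166 = 0 → 0.00
= CMYK(0.49, 0.93, 0.00, 0.35)


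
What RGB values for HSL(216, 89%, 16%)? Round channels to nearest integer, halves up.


H=216°, S=0.89, L=0.16
C = (1-|2L-1|)×S = (1-|-0.68|)×0.89 = 0.2848
H' = H/60 = 216/60 ≈ 3.6000; X = C×(1-|H' mod 2 - 1|) = 0.11392
m = L - C/2 = 0.16 - 0.1424 = 0.0176
Sector ⌊H'⌋ = 3 → (R',G',B') = (0.0, 0.11392, 0.2848)
RGB = ((R'+m)×255, (G'+m)×255, (B'+m)×255) = (4.488, 33.5376, 77.112)
Round half up → RGB(4, 34, 77)


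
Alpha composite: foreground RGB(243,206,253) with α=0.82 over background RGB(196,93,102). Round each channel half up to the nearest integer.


C = α×F + (1-α)×B, with 1-α = 0.18
R: 0.82×243 + 0.18×196 = 199.26 + 35.28 = 234.54 → 235
G: 0.82×206 + 0.18×93 = 168.92 + 16.74 = 185.66 → 186
B: 0.82×253 + 0.18×102 = 207.46 + 18.36 = 225.82 → 226
= RGB(235, 186, 226)


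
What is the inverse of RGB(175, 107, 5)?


Invert: (255-R, 255-G, 255-B)
R: 255-175 = 80
G: 255-107 = 148
B: 255-5 = 250
= RGB(80, 148, 250)


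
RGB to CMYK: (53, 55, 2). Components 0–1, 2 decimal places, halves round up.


R'=53/255≈0.2078, G'=55/255≈0.2157, B'=2/255≈0.0078
K = 1 - max(R',G',B') = 1 - 55/255 = 200/255 = 0.78431… → 0.78
(1-R'-K)/(1-K) simplifies to (max-R)/max with max = 55:
C = (55-53)/55 = 2/55 = 0.03636… → 0.04
M = (55-55)/55 = 0/55 = 0 → 0.00
Y = (55-2)/55 = 53/55 = 0.96363… → 0.96
= CMYK(0.04, 0.00, 0.96, 0.78)


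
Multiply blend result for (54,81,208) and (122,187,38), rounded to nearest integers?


Multiply: C = A×B/255, rounded to nearest integer
R: 54×122/255 = 6588/255 ≈ 25.835 → 26
G: 81×187/255 = 15147/255 ≈ 59.400 → 59
B: 208×38/255 = 7904/255 ≈ 30.996 → 31
= RGB(26, 59, 31)


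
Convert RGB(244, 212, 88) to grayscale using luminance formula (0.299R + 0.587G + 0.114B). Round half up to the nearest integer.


Gray = 0.299×R + 0.587×G + 0.114×B
Gray = 0.299×244 + 0.587×212 + 0.114×88
Gray = 72.956 + 124.444 + 10.032
Gray = 207.432 → round half up → 207
Gray = 207


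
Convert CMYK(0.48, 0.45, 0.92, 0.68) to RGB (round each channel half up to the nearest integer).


R = 255 × (1-C) × (1-K) = 255 × 0.52 × 0.32 = 42.432 → 42
G = 255 × (1-M) × (1-K) = 255 × 0.55 × 0.32 = 44.88 → 45
B = 255 × (1-Y) × (1-K) = 255 × 0.08 × 0.32 = 6.528 → 7
= RGB(42, 45, 7)


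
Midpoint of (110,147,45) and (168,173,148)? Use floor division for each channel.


Midpoint: each channel = ⌊(C₁+C₂)/2⌋
R: ⌊(110+168)/2⌋ = 139
G: ⌊(147+173)/2⌋ = 160
B: ⌊(45+148)/2⌋ = 96
= RGB(139, 160, 96)


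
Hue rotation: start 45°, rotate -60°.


New hue = (H + rotation) mod 360
New hue = (45 -60) mod 360
= -15 mod 360
= 345°


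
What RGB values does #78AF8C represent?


78 → 120 (R)
AF → 175 (G)
8C → 140 (B)
= RGB(120, 175, 140)


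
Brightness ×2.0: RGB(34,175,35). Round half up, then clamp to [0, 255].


Multiply each channel by 2.0, round half up, clamp to [0, 255]
R: 34×2.0 = 68
G: 175×2.0 = 350 → clamp → 255
B: 35×2.0 = 70
= RGB(68, 255, 70)


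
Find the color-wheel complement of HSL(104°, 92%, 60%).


Complement = opposite side of color wheel = hue + 180°
H' = (104 + 180) mod 360 = 284°
S and L unchanged.
= HSL(284°, 92%, 60%)


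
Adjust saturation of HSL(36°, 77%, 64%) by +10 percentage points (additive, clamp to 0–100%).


Original S = 77%
Adjustment = +10 percentage points
New S = 77 + (10) = 87
Clamp to [0, 100] → 87
= HSL(36°, 87%, 64%)


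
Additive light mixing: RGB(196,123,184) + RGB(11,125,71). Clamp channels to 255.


Additive: each channel = min(255, C₁+C₂)
R: 196+11 = 207 → 207
G: 123+125 = 248 → 248
B: 184+71 = 255 → 255
= RGB(207, 248, 255)


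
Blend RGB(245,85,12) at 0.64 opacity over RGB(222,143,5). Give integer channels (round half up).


C = α×F + (1-α)×B, with 1-α = 0.36
R: 0.64×245 + 0.36×222 = 156.80 + 79.92 = 236.72 → 237
G: 0.64×85 + 0.36×143 = 54.40 + 51.48 = 105.88 → 106
B: 0.64×12 + 0.36×5 = 7.68 + 1.80 = 9.48 → 9
= RGB(237, 106, 9)


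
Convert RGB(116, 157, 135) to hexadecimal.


R = 116 → 74 (hex)
G = 157 → 9D (hex)
B = 135 → 87 (hex)
Hex = #749D87


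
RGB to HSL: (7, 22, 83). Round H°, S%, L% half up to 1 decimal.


Normalize: R'=7/255≈0.0275, G'=22/255≈0.0863, B'=83/255≈0.3255
Max=83/255, Min=7/255, Δ=Max-Min=76/255
L = (Max+Min)/2 = (83+7)/510 = 90/510 = 0.17647… → L = 17.6%
L ≤ 0.5 → S = Δ/(Max+Min) = 76/(83+7) = 76/90 = 0.84444… → S = 84.4%
(the 1/255 factors cancel in S and H, so raw channel differences can be used)
Max is B' → H = 60 × ((R-G)/Δ + 4) = 60 × ((7-22)/76 + 4)
  -15/76 + 4 = -0.1973… + 4 = 3.8026…
  H = 60 × 3.8026… = 228.157…° → H = 228.2°
= HSL(228.2°, 84.4%, 17.6%)


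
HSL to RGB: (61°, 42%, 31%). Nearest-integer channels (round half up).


H=61°, S=0.42, L=0.31
C = (1-|2L-1|)×S = (1-|-0.38|)×0.42 = 0.2604
H' = H/60 = 61/60 ≈ 1.0167; X = C×(1-|H' mod 2 - 1|) = 0.25606
m = L - C/2 = 0.31 - 0.1302 = 0.1798
Sector ⌊H'⌋ = 1 → (R',G',B') = (0.25606, 0.2604, 0.0)
RGB = ((R'+m)×255, (G'+m)×255, (B'+m)×255) = (111.1443, 112.251, 45.849)
Round half up → RGB(111, 112, 46)


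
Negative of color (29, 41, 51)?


Invert: (255-R, 255-G, 255-B)
R: 255-29 = 226
G: 255-41 = 214
B: 255-51 = 204
= RGB(226, 214, 204)


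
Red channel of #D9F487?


Color: #D9F487
R = D9 = 217
G = F4 = 244
B = 87 = 135
Red = 217


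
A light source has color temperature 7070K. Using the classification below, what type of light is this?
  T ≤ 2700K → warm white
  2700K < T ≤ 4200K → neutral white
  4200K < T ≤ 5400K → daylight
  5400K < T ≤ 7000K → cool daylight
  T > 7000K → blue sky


Temperature: 7070K
7070K > 7000K → blue sky
Classification: blue sky


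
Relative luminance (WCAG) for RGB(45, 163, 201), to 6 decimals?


Linearize each channel (sRGB transfer function): c = v/255; c_lin = c/12.92 if c ≤ 0.04045, else ((c+0.055)/1.055)^2.4
  R: 45/255 ≈ 0.176471 > 0.04045 → ((0.176471+0.055)/1.055)^2.4 ≈ 0.026241
  G: 163/255 ≈ 0.639216 > 0.04045 → ((0.639216+0.055)/1.055)^2.4 ≈ 0.366253
  B: 201/255 ≈ 0.788235 > 0.04045 → ((0.788235+0.055)/1.055)^2.4 ≈ 0.584078
R_lin = 0.026241, G_lin = 0.366253, B_lin = 0.584078
L = 0.2126×R + 0.7152×G + 0.0722×B
L = 0.2126×0.026241 + 0.7152×0.366253 + 0.0722×0.584078
L ≈ 0.309693


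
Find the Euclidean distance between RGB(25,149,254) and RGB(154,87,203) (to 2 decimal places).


d = √[(R₁-R₂)² + (G₁-G₂)² + (B₁-B₂)²]
d = √[(25-154)² + (149-87)² + (254-203)²]
d = √[16641 + 3844 + 2601]
d = √23086
d ≈ 151.94


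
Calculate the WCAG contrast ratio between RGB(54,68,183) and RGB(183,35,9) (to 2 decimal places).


Linearize each sRGB channel c=v/255: c/12.92 if c ≤ 0.04045 else ((c+0.055)/1.055)^2.4
L = 0.2126×R_lin + 0.7152×G_lin + 0.0722×B_lin
Color 1 (54,68,183):
  R=54: 54/255≈0.2118 > 0.04045 → ((0.2118+0.055)/1.055)^2.4 ≈ 0.03689
  G=68: 68/255≈0.2667 > 0.04045 → ((0.2667+0.055)/1.055)^2.4 ≈ 0.05781
  B=183: 183/255≈0.7176 > 0.04045 → ((0.7176+0.055)/1.055)^2.4 ≈ 0.47353
  L1 = 0.2126×0.03689 + 0.7152×0.05781 + 0.0722×0.47353 ≈ 0.08337
Color 2 (183,35,9):
  R=183: 183/255≈0.7176 > 0.04045 → ((0.7176+0.055)/1.055)^2.4 ≈ 0.47353
  G=35: 35/255≈0.1373 > 0.04045 → ((0.1373+0.055)/1.055)^2.4 ≈ 0.01681
  B=9: 9/255≈0.0353 ≤ 0.04045 → 0.0353/12.92 ≈ 0.00273
  L2 = 0.2126×0.47353 + 0.7152×0.01681 + 0.0722×0.00273 ≈ 0.11289
Lighter = 0.11289, Darker = 0.08337
Ratio = (L_lighter + 0.05) / (L_darker + 0.05)
Ratio = (0.11289 + 0.05) / (0.08337 + 0.05) = 0.16289 / 0.13337 ≈ 1.2213
Ratio ≈ 1.22:1


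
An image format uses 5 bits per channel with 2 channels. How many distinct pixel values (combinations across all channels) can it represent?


Total bits = 5 bits/channel × 2 channels = 10 bits
Distinct pixel values = 2^10
= 1,024 pixel values


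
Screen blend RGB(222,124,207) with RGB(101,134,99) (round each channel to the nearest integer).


Screen: C = 255 - (255-A)×(255-B)/255, rounded to nearest integer
R: 255 - (255-222)×(255-101)/255 = 255 - 5082/255 ≈ 255 - 19.929 = 235.071 → 235
G: 255 - (255-124)×(255-134)/255 = 255 - 15851/255 ≈ 255 - 62.161 = 192.839 → 193
B: 255 - (255-207)×(255-99)/255 = 255 - 7488/255 ≈ 255 - 29.365 = 225.635 → 226
= RGB(235, 193, 226)


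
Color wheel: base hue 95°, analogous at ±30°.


Base hue: 95°
Left analog: (95 - 30) mod 360 = 65°
Right analog: (95 + 30) mod 360 = 125°
Analogous hues = 65° and 125°


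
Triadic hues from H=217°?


Triadic: equally spaced at 120° intervals
H1 = 217°
H2 = (217 + 120) mod 360 = 337°
H3 = (217 + 240) mod 360 = 97°
Triadic = 217°, 337°, 97°


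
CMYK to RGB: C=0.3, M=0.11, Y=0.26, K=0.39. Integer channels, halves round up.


R = 255 × (1-C) × (1-K) = 255 × 0.70 × 0.61 = 108.885 → 109
G = 255 × (1-M) × (1-K) = 255 × 0.89 × 0.61 = 138.4395 → 138
B = 255 × (1-Y) × (1-K) = 255 × 0.74 × 0.61 = 115.107 → 115
= RGB(109, 138, 115)


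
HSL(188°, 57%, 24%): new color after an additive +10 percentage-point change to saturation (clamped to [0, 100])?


Original S = 57%
Adjustment = +10 percentage points
New S = 57 + (10) = 67
Clamp to [0, 100] → 67
= HSL(188°, 67%, 24%)


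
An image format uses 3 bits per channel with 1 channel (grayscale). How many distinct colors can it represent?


Total bits = 3 bits/channel × 1 channels = 3 bits
Distinct colors = 2^3
= 8 colors


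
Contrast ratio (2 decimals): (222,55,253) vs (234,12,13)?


Linearize each sRGB channel c=v/255: c/12.92 if c ≤ 0.04045 else ((c+0.055)/1.055)^2.4
L = 0.2126×R_lin + 0.7152×G_lin + 0.0722×B_lin
Color 1 (222,55,253):
  R=222: 222/255≈0.8706 > 0.04045 → ((0.8706+0.055)/1.055)^2.4 ≈ 0.73046
  G=55: 55/255≈0.2157 > 0.04045 → ((0.2157+0.055)/1.055)^2.4 ≈ 0.03820
  B=253: 253/255≈0.9922 > 0.04045 → ((0.9922+0.055)/1.055)^2.4 ≈ 0.98225
  L1 = 0.2126×0.73046 + 0.7152×0.03820 + 0.0722×0.98225 ≈ 0.25354
Color 2 (234,12,13):
  R=234: 234/255≈0.9176 > 0.04045 → ((0.9176+0.055)/1.055)^2.4 ≈ 0.82279
  G=12: 12/255≈0.0471 > 0.04045 → ((0.0471+0.055)/1.055)^2.4 ≈ 0.00368
  B=13: 13/255≈0.0510 > 0.04045 → ((0.0510+0.055)/1.055)^2.4 ≈ 0.00402
  L2 = 0.2126×0.82279 + 0.7152×0.00368 + 0.0722×0.00402 ≈ 0.17784
Lighter = 0.25354, Darker = 0.17784
Ratio = (L_lighter + 0.05) / (L_darker + 0.05)
Ratio = (0.25354 + 0.05) / (0.17784 + 0.05) = 0.30354 / 0.22784 ≈ 1.3322
Ratio ≈ 1.33:1


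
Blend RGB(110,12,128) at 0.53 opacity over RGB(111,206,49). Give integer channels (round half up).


C = α×F + (1-α)×B, with 1-α = 0.47
R: 0.53×110 + 0.47×111 = 58.30 + 52.17 = 110.47 → 110
G: 0.53×12 + 0.47×206 = 6.36 + 96.82 = 103.18 → 103
B: 0.53×128 + 0.47×49 = 67.84 + 23.03 = 90.87 → 91
= RGB(110, 103, 91)


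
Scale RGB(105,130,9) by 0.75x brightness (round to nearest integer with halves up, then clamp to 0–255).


Multiply each channel by 0.75, round half up, clamp to [0, 255]
R: 105×0.75 = 78.75 → round → 79
G: 130×0.75 = 97.5 → round → 98
B: 9×0.75 = 6.75 → round → 7
= RGB(79, 98, 7)


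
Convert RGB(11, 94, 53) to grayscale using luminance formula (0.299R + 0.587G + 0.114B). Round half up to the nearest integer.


Gray = 0.299×R + 0.587×G + 0.114×B
Gray = 0.299×11 + 0.587×94 + 0.114×53
Gray = 3.289 + 55.178 + 6.042
Gray = 64.509 → round half up → 65
Gray = 65


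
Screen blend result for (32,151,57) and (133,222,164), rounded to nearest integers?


Screen: C = 255 - (255-A)×(255-B)/255, rounded to nearest integer
R: 255 - (255-32)×(255-133)/255 = 255 - 27206/255 ≈ 255 - 106.690 = 148.310 → 148
G: 255 - (255-151)×(255-222)/255 = 255 - 3432/255 ≈ 255 - 13.459 = 241.541 → 242
B: 255 - (255-57)×(255-164)/255 = 255 - 18018/255 ≈ 255 - 70.659 = 184.341 → 184
= RGB(148, 242, 184)


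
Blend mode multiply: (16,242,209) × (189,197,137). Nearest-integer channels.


Multiply: C = A×B/255, rounded to nearest integer
R: 16×189/255 = 3024/255 ≈ 11.859 → 12
G: 242×197/255 = 47674/255 ≈ 186.957 → 187
B: 209×137/255 = 28633/255 ≈ 112.286 → 112
= RGB(12, 187, 112)


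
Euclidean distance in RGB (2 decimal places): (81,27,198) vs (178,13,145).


d = √[(R₁-R₂)² + (G₁-G₂)² + (B₁-B₂)²]
d = √[(81-178)² + (27-13)² + (198-145)²]
d = √[9409 + 196 + 2809]
d = √12414
d ≈ 111.42


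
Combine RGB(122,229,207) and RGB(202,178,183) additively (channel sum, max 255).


Additive: each channel = min(255, C₁+C₂)
R: 122+202 = 324 → 255
G: 229+178 = 407 → 255
B: 207+183 = 390 → 255
= RGB(255, 255, 255)


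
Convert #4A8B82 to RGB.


4A → 74 (R)
8B → 139 (G)
82 → 130 (B)
= RGB(74, 139, 130)


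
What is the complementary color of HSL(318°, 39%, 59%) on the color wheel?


Complement = opposite side of color wheel = hue + 180°
H' = (318 + 180) mod 360 = 138°
S and L unchanged.
= HSL(138°, 39%, 59%)


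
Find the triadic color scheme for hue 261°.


Triadic: equally spaced at 120° intervals
H1 = 261°
H2 = (261 + 120) mod 360 = 21°
H3 = (261 + 240) mod 360 = 141°
Triadic = 261°, 21°, 141°


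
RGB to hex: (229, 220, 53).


R = 229 → E5 (hex)
G = 220 → DC (hex)
B = 53 → 35 (hex)
Hex = #E5DC35


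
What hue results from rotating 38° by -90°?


New hue = (H + rotation) mod 360
New hue = (38 -90) mod 360
= -52 mod 360
= 308°


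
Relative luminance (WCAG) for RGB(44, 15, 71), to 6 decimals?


Linearize each channel (sRGB transfer function): c = v/255; c_lin = c/12.92 if c ≤ 0.04045, else ((c+0.055)/1.055)^2.4
  R: 44/255 ≈ 0.172549 > 0.04045 → ((0.172549+0.055)/1.055)^2.4 ≈ 0.025187
  G: 15/255 ≈ 0.058824 > 0.04045 → ((0.058824+0.055)/1.055)^2.4 ≈ 0.004777
  B: 71/255 ≈ 0.278431 > 0.04045 → ((0.278431+0.055)/1.055)^2.4 ≈ 0.063010
R_lin = 0.025187, G_lin = 0.004777, B_lin = 0.063010
L = 0.2126×R + 0.7152×G + 0.0722×B
L = 0.2126×0.025187 + 0.7152×0.004777 + 0.0722×0.063010
L ≈ 0.013321


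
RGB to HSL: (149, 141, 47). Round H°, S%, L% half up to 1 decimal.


Normalize: R'=149/255≈0.5843, G'=141/255≈0.5529, B'=47/255≈0.1843
Max=149/255, Min=47/255, Δ=Max-Min=102/255
L = (Max+Min)/2 = (149+47)/510 = 196/510 = 0.38431… → L = 38.4%
L ≤ 0.5 → S = Δ/(Max+Min) = 102/(149+47) = 102/196 = 0.52040… → S = 52.0%
(the 1/255 factors cancel in S and H, so raw channel differences can be used)
Max is R' → H = 60 × (((G-B)/Δ) mod 6) = 60 × (((141-47)/102) mod 6)
  94/102 = 0.9215…
  H = 60 × 0.9215… = 55.294…° → H = 55.3°
= HSL(55.3°, 52.0%, 38.4%)


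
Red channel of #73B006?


Color: #73B006
R = 73 = 115
G = B0 = 176
B = 06 = 6
Red = 115


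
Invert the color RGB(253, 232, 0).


Invert: (255-R, 255-G, 255-B)
R: 255-253 = 2
G: 255-232 = 23
B: 255-0 = 255
= RGB(2, 23, 255)


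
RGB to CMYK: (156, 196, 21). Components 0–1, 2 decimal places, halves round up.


R'=156/255≈0.6118, G'=196/255≈0.7686, B'=21/255≈0.0824
K = 1 - max(R',G',B') = 1 - 196/255 = 59/255 = 0.23137… → 0.23
(1-R'-K)/(1-K) simplifies to (max-R)/max with max = 196:
C = (196-156)/196 = 40/196 = 0.20408… → 0.20
M = (196-196)/196 = 0/196 = 0 → 0.00
Y = (196-21)/196 = 175/196 = 0.89285… → 0.89
= CMYK(0.20, 0.00, 0.89, 0.23)
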